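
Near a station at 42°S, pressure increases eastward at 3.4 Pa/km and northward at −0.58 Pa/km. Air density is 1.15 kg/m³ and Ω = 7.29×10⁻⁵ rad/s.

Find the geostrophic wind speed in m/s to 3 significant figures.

Coriolis parameter at 42°S:
f = 2Ω sin φ = 2 × 7.29×10⁻⁵ × sin 42° = 9.76×10⁻⁵ s⁻¹
In the Southern Hemisphere f is negative: f = −9.76×10⁻⁵ s⁻¹.
Component geostrophic relations (x east, y north):
u_g = −(1/(fρ)) ∂P/∂y,  v_g = (1/(fρ)) ∂P/∂x
u_g = −(−0.58×10⁻³)/(−9.76×10⁻⁵ × 1.15) = −5.17 m/s;  v_g = (3.4×10⁻³)/(−9.76×10⁻⁵ × 1.15) = −30.3 m/s
|V_g| = √(u_g² + v_g²) = 30.7 m/s

30.7 m/s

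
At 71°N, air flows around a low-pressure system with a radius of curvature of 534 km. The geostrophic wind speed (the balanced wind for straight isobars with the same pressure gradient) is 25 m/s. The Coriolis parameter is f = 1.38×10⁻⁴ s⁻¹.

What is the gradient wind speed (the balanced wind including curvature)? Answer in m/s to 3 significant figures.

Around a low, centrifugal force acts outward with Coriolis, so pressure-gradient force balances both:
(1/ρ)|∂P/∂n| = fV + V²/R  →  V² + fR·V − fR·V_g = 0
With fR = 1.38×10⁻⁴ × 534×10³ m = 73.7 m/s:
V = [−fR + √((fR)² + 4 fR V_g)]/2 = [−73.7 + √(73.7² + 4×73.7×25)]/2 = 19.7 m/s
Subgeostrophic (V < V_g = 25 m/s), as expected around a low.

19.7 m/s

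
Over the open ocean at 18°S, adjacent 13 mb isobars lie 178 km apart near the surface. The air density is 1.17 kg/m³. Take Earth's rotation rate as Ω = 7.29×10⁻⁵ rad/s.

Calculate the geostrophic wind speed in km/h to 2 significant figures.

500 km/h

Coriolis parameter at 18°S:
f = 2Ω sin φ = 2 × 7.29×10⁻⁵ × sin 18° = 4.51×10⁻⁵ s⁻¹
Pressure gradient: |∂P/∂n| = 1300 Pa / 178000 m = 7.30×10⁻³ Pa/m
Geostrophic balance (pressure-gradient force = Coriolis force):
V_g = (1/(fρ)) |∂P/∂n| = 7.30×10⁻³ / (4.51×10⁻⁵ × 1.17) = 139 m/s
Converting: 139 m/s × 3.6 = 500 km/h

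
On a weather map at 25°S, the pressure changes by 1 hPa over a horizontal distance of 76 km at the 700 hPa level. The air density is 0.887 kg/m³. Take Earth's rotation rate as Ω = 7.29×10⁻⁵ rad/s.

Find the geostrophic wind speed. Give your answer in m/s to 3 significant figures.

24.1 m/s

Coriolis parameter at 25°S:
f = 2Ω sin φ = 2 × 7.29×10⁻⁵ × sin 25° = 6.16×10⁻⁵ s⁻¹
Pressure gradient: |∂P/∂n| = 100 Pa / 76000 m = 1.32×10⁻³ Pa/m
Geostrophic balance (pressure-gradient force = Coriolis force):
V_g = (1/(fρ)) |∂P/∂n| = 1.32×10⁻³ / (6.16×10⁻⁵ × 0.887) = 24.1 m/s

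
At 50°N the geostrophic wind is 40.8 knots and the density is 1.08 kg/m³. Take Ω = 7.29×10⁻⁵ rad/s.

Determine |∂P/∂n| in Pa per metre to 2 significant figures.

Coriolis parameter at 50°N:
f = 2Ω sin φ = 2 × 7.29×10⁻⁵ × sin 50° = 1.12×10⁻⁴ s⁻¹
Wind speed in SI: 40.8 knots = 21.0 m/s
Geostrophic balance rearranged: |∂P/∂n| = f ρ V_g
|∂P/∂n| = 1.12×10⁻⁴ × 1.08 × 21.0 = 2.53×10⁻³ Pa/m

2.5×10⁻³ Pa/m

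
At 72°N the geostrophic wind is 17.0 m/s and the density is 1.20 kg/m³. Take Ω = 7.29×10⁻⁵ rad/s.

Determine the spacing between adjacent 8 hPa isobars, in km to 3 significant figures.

Coriolis parameter at 72°N:
f = 2Ω sin φ = 2 × 7.29×10⁻⁵ × sin 72° = 1.39×10⁻⁴ s⁻¹
Geostrophic balance rearranged: |∂P/∂n| = f ρ V_g
|∂P/∂n| = 1.39×10⁻⁴ × 1.20 × 17.0 = 2.83×10⁻³ Pa/m
Isobar spacing: Δn = ΔP/|∂P/∂n| = 800 Pa / 2.83×10⁻³ Pa/m = 282811 m ≈ 283 km

283 km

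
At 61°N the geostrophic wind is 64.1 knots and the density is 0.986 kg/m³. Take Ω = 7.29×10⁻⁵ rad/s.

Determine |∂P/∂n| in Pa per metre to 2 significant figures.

4.1×10⁻³ Pa/m

Coriolis parameter at 61°N:
f = 2Ω sin φ = 2 × 7.29×10⁻⁵ × sin 61° = 1.28×10⁻⁴ s⁻¹
Wind speed in SI: 64.1 knots = 33.0 m/s
Geostrophic balance rearranged: |∂P/∂n| = f ρ V_g
|∂P/∂n| = 1.28×10⁻⁴ × 0.986 × 33.0 = 4.15×10⁻³ Pa/m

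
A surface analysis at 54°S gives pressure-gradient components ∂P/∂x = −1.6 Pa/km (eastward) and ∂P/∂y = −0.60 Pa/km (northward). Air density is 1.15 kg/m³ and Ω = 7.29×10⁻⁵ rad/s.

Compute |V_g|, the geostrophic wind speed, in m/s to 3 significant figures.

12.6 m/s

Coriolis parameter at 54°S:
f = 2Ω sin φ = 2 × 7.29×10⁻⁵ × sin 54° = 1.18×10⁻⁴ s⁻¹
In the Southern Hemisphere f is negative: f = −1.18×10⁻⁴ s⁻¹.
Component geostrophic relations (x east, y north):
u_g = −(1/(fρ)) ∂P/∂y,  v_g = (1/(fρ)) ∂P/∂x
u_g = −(−0.60×10⁻³)/(−1.18×10⁻⁴ × 1.15) = −4.42 m/s;  v_g = (−1.6×10⁻³)/(−1.18×10⁻⁴ × 1.15) = 11.8 m/s
|V_g| = √(u_g² + v_g²) = 12.6 m/s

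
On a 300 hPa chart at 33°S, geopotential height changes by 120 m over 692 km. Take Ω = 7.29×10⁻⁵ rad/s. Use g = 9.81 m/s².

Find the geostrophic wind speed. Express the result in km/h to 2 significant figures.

77 km/h

Coriolis parameter at 33°S:
f = 2Ω sin φ = 2 × 7.29×10⁻⁵ × sin 33° = 7.94×10⁻⁵ s⁻¹
Height gradient: |∂Z/∂n| = 120 m / 692000 m = 1.73×10⁻⁴
On a pressure surface, geostrophic balance gives V_g = (g/f)|∂Z/∂n|:
V_g = 9.81 × 1.73×10⁻⁴ / 7.94×10⁻⁵ = 21.4 m/s
Converting: 21.4 m/s × 3.6 = 77 km/h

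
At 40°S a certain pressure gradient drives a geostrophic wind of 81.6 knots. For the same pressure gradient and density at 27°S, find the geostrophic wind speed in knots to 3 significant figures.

With the same pressure gradient and density, V_g ∝ 1/f ∝ 1/sin φ.
V₂ = V₁ · sin φ₁ / sin φ₂ = 81.6 × sin 40° / sin 27°
V₂ = 81.6 × 0.6428/0.4540 = 116 knots

116 knots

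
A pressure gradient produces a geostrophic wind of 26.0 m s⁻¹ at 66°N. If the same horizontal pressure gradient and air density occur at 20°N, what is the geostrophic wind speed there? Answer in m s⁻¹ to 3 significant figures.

With the same pressure gradient and density, V_g ∝ 1/f ∝ 1/sin φ.
V₂ = V₁ · sin φ₁ / sin φ₂ = 26.0 × sin 66° / sin 20°
V₂ = 26.0 × 0.9135/0.3420 = 69.4 m s⁻¹

69.4 m s⁻¹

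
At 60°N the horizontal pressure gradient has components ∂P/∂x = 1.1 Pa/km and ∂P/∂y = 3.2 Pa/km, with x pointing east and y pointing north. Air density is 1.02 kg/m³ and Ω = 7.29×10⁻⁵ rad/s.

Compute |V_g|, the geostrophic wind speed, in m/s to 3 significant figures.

26.3 m/s

Coriolis parameter at 60°N:
f = 2Ω sin φ = 2 × 7.29×10⁻⁵ × sin 60° = 1.26×10⁻⁴ s⁻¹
Component geostrophic relations (x east, y north):
u_g = −(1/(fρ)) ∂P/∂y,  v_g = (1/(fρ)) ∂P/∂x
u_g = −(3.2×10⁻³)/(1.26×10⁻⁴ × 1.02) = −24.8 m/s;  v_g = (1.1×10⁻³)/(1.26×10⁻⁴ × 1.02) = 8.54 m/s
|V_g| = √(u_g² + v_g²) = 26.3 m/s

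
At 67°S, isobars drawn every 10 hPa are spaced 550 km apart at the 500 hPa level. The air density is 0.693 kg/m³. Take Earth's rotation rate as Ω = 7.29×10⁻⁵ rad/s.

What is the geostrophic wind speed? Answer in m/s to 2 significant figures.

20 m/s

Coriolis parameter at 67°S:
f = 2Ω sin φ = 2 × 7.29×10⁻⁵ × sin 67° = 1.34×10⁻⁴ s⁻¹
Pressure gradient: |∂P/∂n| = 1000 Pa / 550000 m = 1.82×10⁻³ Pa/m
Geostrophic balance (pressure-gradient force = Coriolis force):
V_g = (1/(fρ)) |∂P/∂n| = 1.82×10⁻³ / (1.34×10⁻⁴ × 0.693) = 19.5 m/s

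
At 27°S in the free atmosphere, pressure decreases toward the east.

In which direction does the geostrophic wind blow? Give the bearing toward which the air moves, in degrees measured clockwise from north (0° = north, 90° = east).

The pressure-gradient force points toward the east (bearing 090°).
Geostrophic balance: in the Southern Hemisphere the Coriolis force deflects motion to the left, so the geostrophic wind blows 90° to the left of the pressure-gradient force (low pressure on the right).
Rotating 090° by 90° counterclockwise gives 000° — the wind blows toward the north.

000°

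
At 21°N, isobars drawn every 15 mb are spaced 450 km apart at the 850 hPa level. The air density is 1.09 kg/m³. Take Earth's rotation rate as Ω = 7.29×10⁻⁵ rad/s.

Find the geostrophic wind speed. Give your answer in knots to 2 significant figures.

110 knots

Coriolis parameter at 21°N:
f = 2Ω sin φ = 2 × 7.29×10⁻⁵ × sin 21° = 5.23×10⁻⁵ s⁻¹
Pressure gradient: |∂P/∂n| = 1500 Pa / 450000 m = 3.33×10⁻³ Pa/m
Geostrophic balance (pressure-gradient force = Coriolis force):
V_g = (1/(fρ)) |∂P/∂n| = 3.33×10⁻³ / (5.23×10⁻⁵ × 1.09) = 58.5 m/s
Converting: 58.5 m/s × 1.944 = 110 knots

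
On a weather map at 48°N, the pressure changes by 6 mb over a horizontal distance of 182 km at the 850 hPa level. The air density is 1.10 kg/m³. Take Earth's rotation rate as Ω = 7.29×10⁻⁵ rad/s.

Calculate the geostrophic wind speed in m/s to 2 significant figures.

28 m/s

Coriolis parameter at 48°N:
f = 2Ω sin φ = 2 × 7.29×10⁻⁵ × sin 48° = 1.08×10⁻⁴ s⁻¹
Pressure gradient: |∂P/∂n| = 600 Pa / 182000 m = 3.30×10⁻³ Pa/m
Geostrophic balance (pressure-gradient force = Coriolis force):
V_g = (1/(fρ)) |∂P/∂n| = 3.30×10⁻³ / (1.08×10⁻⁴ × 1.10) = 27.7 m/s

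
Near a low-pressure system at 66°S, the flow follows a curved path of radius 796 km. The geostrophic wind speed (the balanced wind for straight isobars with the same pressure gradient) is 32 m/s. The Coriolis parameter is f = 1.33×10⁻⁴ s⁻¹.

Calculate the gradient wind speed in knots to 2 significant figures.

Around a low, centrifugal force acts outward with Coriolis, so pressure-gradient force balances both:
(1/ρ)|∂P/∂n| = fV + V²/R  →  V² + fR·V − fR·V_g = 0
With fR = 1.33×10⁻⁴ × 796×10³ m = 106 m/s:
V = [−fR + √((fR)² + 4 fR V_g)]/2 = [−106 + √(106² + 4×106×32)]/2 = 25.7 m/s
Subgeostrophic (V < V_g = 32 m/s), as expected around a low.
Converting: 25.7 m/s × 1.944 = 50 knots

50 knots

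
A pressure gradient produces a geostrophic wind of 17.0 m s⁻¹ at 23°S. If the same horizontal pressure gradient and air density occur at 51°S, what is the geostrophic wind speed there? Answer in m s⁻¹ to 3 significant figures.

8.55 m s⁻¹

With the same pressure gradient and density, V_g ∝ 1/f ∝ 1/sin φ.
V₂ = V₁ · sin φ₁ / sin φ₂ = 17.0 × sin 23° / sin 51°
V₂ = 17.0 × 0.3907/0.7771 = 8.55 m s⁻¹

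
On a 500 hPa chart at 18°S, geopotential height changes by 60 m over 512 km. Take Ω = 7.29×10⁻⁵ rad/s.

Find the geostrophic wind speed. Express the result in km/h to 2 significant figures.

Coriolis parameter at 18°S:
f = 2Ω sin φ = 2 × 7.29×10⁻⁵ × sin 18° = 4.51×10⁻⁵ s⁻¹
Height gradient: |∂Z/∂n| = 60 m / 512000 m = 1.17×10⁻⁴
On a pressure surface, geostrophic balance gives V_g = (g/f)|∂Z/∂n|:
V_g = 9.81 × 1.17×10⁻⁴ / 4.51×10⁻⁵ = 25.5 m/s
Converting: 25.5 m/s × 3.6 = 92 km/h

92 km/h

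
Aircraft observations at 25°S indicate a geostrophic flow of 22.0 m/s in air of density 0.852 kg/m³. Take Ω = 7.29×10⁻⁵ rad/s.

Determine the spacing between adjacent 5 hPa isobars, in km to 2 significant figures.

Coriolis parameter at 25°S:
f = 2Ω sin φ = 2 × 7.29×10⁻⁵ × sin 25° = 6.16×10⁻⁵ s⁻¹
Geostrophic balance rearranged: |∂P/∂n| = f ρ V_g
|∂P/∂n| = 6.16×10⁻⁵ × 0.852 × 22.0 = 1.15×10⁻³ Pa/m
Isobar spacing: Δn = ΔP/|∂P/∂n| = 500 Pa / 1.15×10⁻³ Pa/m = 432914 m ≈ 430 km

430 km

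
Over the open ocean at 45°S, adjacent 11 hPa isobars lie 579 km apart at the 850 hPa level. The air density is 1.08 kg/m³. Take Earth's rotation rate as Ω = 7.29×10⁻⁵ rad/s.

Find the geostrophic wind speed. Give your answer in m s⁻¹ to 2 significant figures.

Coriolis parameter at 45°S:
f = 2Ω sin φ = 2 × 7.29×10⁻⁵ × sin 45° = 1.03×10⁻⁴ s⁻¹
Pressure gradient: |∂P/∂n| = 1100 Pa / 579000 m = 1.90×10⁻³ Pa/m
Geostrophic balance (pressure-gradient force = Coriolis force):
V_g = (1/(fρ)) |∂P/∂n| = 1.90×10⁻³ / (1.03×10⁻⁴ × 1.08) = 17.1 m/s

17 m s⁻¹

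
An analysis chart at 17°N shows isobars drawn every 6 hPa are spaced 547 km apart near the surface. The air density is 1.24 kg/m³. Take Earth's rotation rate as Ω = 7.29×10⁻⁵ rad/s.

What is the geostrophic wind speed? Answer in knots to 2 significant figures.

Coriolis parameter at 17°N:
f = 2Ω sin φ = 2 × 7.29×10⁻⁵ × sin 17° = 4.26×10⁻⁵ s⁻¹
Pressure gradient: |∂P/∂n| = 600 Pa / 547000 m = 1.10×10⁻³ Pa/m
Geostrophic balance (pressure-gradient force = Coriolis force):
V_g = (1/(fρ)) |∂P/∂n| = 1.10×10⁻³ / (4.26×10⁻⁵ × 1.24) = 20.8 m/s
Converting: 20.8 m/s × 1.944 = 40 knots

40 knots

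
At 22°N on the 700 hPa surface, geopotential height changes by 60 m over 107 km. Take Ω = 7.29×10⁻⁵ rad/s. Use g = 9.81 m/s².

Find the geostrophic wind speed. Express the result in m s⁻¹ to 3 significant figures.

101 m s⁻¹

Coriolis parameter at 22°N:
f = 2Ω sin φ = 2 × 7.29×10⁻⁵ × sin 22° = 5.46×10⁻⁵ s⁻¹
Height gradient: |∂Z/∂n| = 60 m / 107000 m = 5.61×10⁻⁴
On a pressure surface, geostrophic balance gives V_g = (g/f)|∂Z/∂n|:
V_g = 9.81 × 5.61×10⁻⁴ / 5.46×10⁻⁵ = 101 m/s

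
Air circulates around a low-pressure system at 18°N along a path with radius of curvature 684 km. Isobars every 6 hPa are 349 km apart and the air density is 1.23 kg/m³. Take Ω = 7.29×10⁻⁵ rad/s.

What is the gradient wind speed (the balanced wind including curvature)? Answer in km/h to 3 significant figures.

Coriolis parameter at 18°N:
f = 2Ω sin φ = 2 × 7.29×10⁻⁵ × sin 18° = 4.51×10⁻⁵ s⁻¹
Pressure gradient: |∂P/∂n| = 600 Pa / 349000 m = 1.72×10⁻³ Pa/m
Geostrophic speed: V_g = |∂P/∂n|/(fρ) = 1.72×10⁻³/(4.51×10⁻⁵ × 1.23) = 31.0 m/s
Around a low, centrifugal force acts outward with Coriolis, so pressure-gradient force balances both:
(1/ρ)|∂P/∂n| = fV + V²/R  →  V² + fR·V − fR·V_g = 0
With fR = 4.51×10⁻⁵ × 684×10³ m = 30.8 m/s:
V = [−fR + √((fR)² + 4 fR V_g)]/2 = [−30.8 + √(30.8² + 4×30.8×31)]/2 = 19.1 m/s
Subgeostrophic (V < V_g = 31 m/s), as expected around a low.
Converting: 19.1 m/s × 3.6 = 68.9 km/h

68.9 km/h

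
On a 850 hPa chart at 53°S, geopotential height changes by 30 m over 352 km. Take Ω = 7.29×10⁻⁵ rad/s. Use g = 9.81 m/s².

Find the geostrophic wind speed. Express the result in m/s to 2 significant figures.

7.2 m/s

Coriolis parameter at 53°S:
f = 2Ω sin φ = 2 × 7.29×10⁻⁵ × sin 53° = 1.16×10⁻⁴ s⁻¹
Height gradient: |∂Z/∂n| = 30 m / 352000 m = 8.52×10⁻⁵
On a pressure surface, geostrophic balance gives V_g = (g/f)|∂Z/∂n|:
V_g = 9.81 × 8.52×10⁻⁵ / 1.16×10⁻⁴ = 7.18 m/s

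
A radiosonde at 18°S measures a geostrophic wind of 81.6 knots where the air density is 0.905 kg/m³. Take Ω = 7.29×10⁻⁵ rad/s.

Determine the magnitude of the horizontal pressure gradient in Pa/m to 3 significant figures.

Coriolis parameter at 18°S:
f = 2Ω sin φ = 2 × 7.29×10⁻⁵ × sin 18° = 4.51×10⁻⁵ s⁻¹
Wind speed in SI: 81.6 knots = 42.0 m/s
Geostrophic balance rearranged: |∂P/∂n| = f ρ V_g
|∂P/∂n| = 4.51×10⁻⁵ × 0.905 × 42.0 = 1.71×10⁻³ Pa/m

1.71×10⁻³ Pa/m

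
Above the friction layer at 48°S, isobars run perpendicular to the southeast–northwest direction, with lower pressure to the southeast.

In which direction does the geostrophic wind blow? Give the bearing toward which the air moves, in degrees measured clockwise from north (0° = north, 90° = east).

The pressure-gradient force points toward the southeast (bearing 135°).
Geostrophic balance: in the Southern Hemisphere the Coriolis force deflects motion to the left, so the geostrophic wind blows 90° to the left of the pressure-gradient force (low pressure on the right).
Rotating 135° by 90° counterclockwise gives 045° — the wind blows toward the northeast.

045°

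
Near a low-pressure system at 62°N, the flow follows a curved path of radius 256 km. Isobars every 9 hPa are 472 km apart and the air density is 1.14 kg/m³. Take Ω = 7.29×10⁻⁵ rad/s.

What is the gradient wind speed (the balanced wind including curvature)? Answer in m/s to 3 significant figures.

Coriolis parameter at 62°N:
f = 2Ω sin φ = 2 × 7.29×10⁻⁵ × sin 62° = 1.29×10⁻⁴ s⁻¹
Pressure gradient: |∂P/∂n| = 900 Pa / 472000 m = 1.91×10⁻³ Pa/m
Geostrophic speed: V_g = |∂P/∂n|/(fρ) = 1.91×10⁻³/(1.29×10⁻⁴ × 1.14) = 13.0 m/s
Around a low, centrifugal force acts outward with Coriolis, so pressure-gradient force balances both:
(1/ρ)|∂P/∂n| = fV + V²/R  →  V² + fR·V − fR·V_g = 0
With fR = 1.29×10⁻⁴ × 256×10³ m = 33.0 m/s:
V = [−fR + √((fR)² + 4 fR V_g)]/2 = [−33.0 + √(33.0² + 4×33.0×13)]/2 = 9.97 m/s
Subgeostrophic (V < V_g = 13 m/s), as expected around a low.

9.97 m/s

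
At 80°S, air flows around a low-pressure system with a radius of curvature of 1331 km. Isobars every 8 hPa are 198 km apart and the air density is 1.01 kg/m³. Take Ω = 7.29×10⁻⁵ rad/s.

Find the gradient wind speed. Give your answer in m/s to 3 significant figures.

Coriolis parameter at 80°S:
f = 2Ω sin φ = 2 × 7.29×10⁻⁵ × sin 80° = 1.44×10⁻⁴ s⁻¹
Pressure gradient: |∂P/∂n| = 800 Pa / 198000 m = 4.04×10⁻³ Pa/m
Geostrophic speed: V_g = |∂P/∂n|/(fρ) = 4.04×10⁻³/(1.44×10⁻⁴ × 1.01) = 27.9 m/s
Around a low, centrifugal force acts outward with Coriolis, so pressure-gradient force balances both:
(1/ρ)|∂P/∂n| = fV + V²/R  →  V² + fR·V − fR·V_g = 0
With fR = 1.44×10⁻⁴ × 1331×10³ m = 191 m/s:
V = [−fR + √((fR)² + 4 fR V_g)]/2 = [−191 + √(191² + 4×191×27.9)]/2 = 24.7 m/s
Subgeostrophic (V < V_g = 27.9 m/s), as expected around a low.

24.7 m/s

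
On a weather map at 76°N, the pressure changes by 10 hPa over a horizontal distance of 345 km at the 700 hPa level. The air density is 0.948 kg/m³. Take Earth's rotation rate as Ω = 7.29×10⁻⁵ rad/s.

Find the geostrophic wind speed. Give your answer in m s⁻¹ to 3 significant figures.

21.6 m s⁻¹

Coriolis parameter at 76°N:
f = 2Ω sin φ = 2 × 7.29×10⁻⁵ × sin 76° = 1.41×10⁻⁴ s⁻¹
Pressure gradient: |∂P/∂n| = 1000 Pa / 345000 m = 2.90×10⁻³ Pa/m
Geostrophic balance (pressure-gradient force = Coriolis force):
V_g = (1/(fρ)) |∂P/∂n| = 2.90×10⁻³ / (1.41×10⁻⁴ × 0.948) = 21.6 m/s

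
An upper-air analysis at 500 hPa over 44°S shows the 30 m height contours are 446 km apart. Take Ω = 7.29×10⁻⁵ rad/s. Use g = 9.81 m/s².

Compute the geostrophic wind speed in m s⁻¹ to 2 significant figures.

Coriolis parameter at 44°S:
f = 2Ω sin φ = 2 × 7.29×10⁻⁵ × sin 44° = 1.01×10⁻⁴ s⁻¹
Height gradient: |∂Z/∂n| = 30 m / 446000 m = 6.73×10⁻⁵
On a pressure surface, geostrophic balance gives V_g = (g/f)|∂Z/∂n|:
V_g = 9.81 × 6.73×10⁻⁵ / 1.01×10⁻⁴ = 6.52 m/s

6.5 m s⁻¹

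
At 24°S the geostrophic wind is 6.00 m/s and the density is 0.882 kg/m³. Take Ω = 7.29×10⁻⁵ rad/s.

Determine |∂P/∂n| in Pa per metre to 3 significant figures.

Coriolis parameter at 24°S:
f = 2Ω sin φ = 2 × 7.29×10⁻⁵ × sin 24° = 5.93×10⁻⁵ s⁻¹
Geostrophic balance rearranged: |∂P/∂n| = f ρ V_g
|∂P/∂n| = 5.93×10⁻⁵ × 0.882 × 6.00 = 3.14×10⁻⁴ Pa/m

3.14×10⁻⁴ Pa/m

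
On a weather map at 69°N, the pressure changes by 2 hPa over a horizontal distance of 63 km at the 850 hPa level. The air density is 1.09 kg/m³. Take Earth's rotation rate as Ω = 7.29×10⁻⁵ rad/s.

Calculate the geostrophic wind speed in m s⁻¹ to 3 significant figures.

Coriolis parameter at 69°N:
f = 2Ω sin φ = 2 × 7.29×10⁻⁵ × sin 69° = 1.36×10⁻⁴ s⁻¹
Pressure gradient: |∂P/∂n| = 200 Pa / 63000 m = 3.17×10⁻³ Pa/m
Geostrophic balance (pressure-gradient force = Coriolis force):
V_g = (1/(fρ)) |∂P/∂n| = 3.17×10⁻³ / (1.36×10⁻⁴ × 1.09) = 21.4 m/s

21.4 m s⁻¹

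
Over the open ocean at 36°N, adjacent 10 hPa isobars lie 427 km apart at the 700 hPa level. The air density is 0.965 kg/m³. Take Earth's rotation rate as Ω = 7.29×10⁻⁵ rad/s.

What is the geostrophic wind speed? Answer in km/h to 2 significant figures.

Coriolis parameter at 36°N:
f = 2Ω sin φ = 2 × 7.29×10⁻⁵ × sin 36° = 8.57×10⁻⁵ s⁻¹
Pressure gradient: |∂P/∂n| = 1000 Pa / 427000 m = 2.34×10⁻³ Pa/m
Geostrophic balance (pressure-gradient force = Coriolis force):
V_g = (1/(fρ)) |∂P/∂n| = 2.34×10⁻³ / (8.57×10⁻⁵ × 0.965) = 28.3 m/s
Converting: 28.3 m/s × 3.6 = 100 km/h

100 km/h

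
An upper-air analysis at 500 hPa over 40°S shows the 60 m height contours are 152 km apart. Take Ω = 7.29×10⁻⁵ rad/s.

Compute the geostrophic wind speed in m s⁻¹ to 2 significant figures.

41 m s⁻¹

Coriolis parameter at 40°S:
f = 2Ω sin φ = 2 × 7.29×10⁻⁵ × sin 40° = 9.37×10⁻⁵ s⁻¹
Height gradient: |∂Z/∂n| = 60 m / 152000 m = 3.95×10⁻⁴
On a pressure surface, geostrophic balance gives V_g = (g/f)|∂Z/∂n|:
V_g = 9.81 × 3.95×10⁻⁴ / 9.37×10⁻⁵ = 41.3 m/s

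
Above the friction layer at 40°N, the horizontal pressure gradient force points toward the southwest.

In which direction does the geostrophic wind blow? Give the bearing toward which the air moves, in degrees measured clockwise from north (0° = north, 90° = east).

The pressure-gradient force points toward the southwest (bearing 225°).
Geostrophic balance: in the Northern Hemisphere the Coriolis force deflects motion to the right, so the geostrophic wind blows 90° to the right of the pressure-gradient force (low pressure on the left).
Rotating 225° by 90° clockwise gives 315° — the wind blows toward the northwest.

315°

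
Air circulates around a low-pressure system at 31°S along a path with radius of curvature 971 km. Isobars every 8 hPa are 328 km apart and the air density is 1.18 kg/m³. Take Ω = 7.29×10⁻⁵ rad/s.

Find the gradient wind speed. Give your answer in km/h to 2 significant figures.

Coriolis parameter at 31°S:
f = 2Ω sin φ = 2 × 7.29×10⁻⁵ × sin 31° = 7.51×10⁻⁵ s⁻¹
Pressure gradient: |∂P/∂n| = 800 Pa / 328000 m = 2.44×10⁻³ Pa/m
Geostrophic speed: V_g = |∂P/∂n|/(fρ) = 2.44×10⁻³/(7.51×10⁻⁵ × 1.18) = 27.5 m/s
Around a low, centrifugal force acts outward with Coriolis, so pressure-gradient force balances both:
(1/ρ)|∂P/∂n| = fV + V²/R  →  V² + fR·V − fR·V_g = 0
With fR = 7.51×10⁻⁵ × 971×10³ m = 72.9 m/s:
V = [−fR + √((fR)² + 4 fR V_g)]/2 = [−72.9 + √(72.9² + 4×72.9×27.5)]/2 = 21.3 m/s
Subgeostrophic (V < V_g = 27.5 m/s), as expected around a low.
Converting: 21.3 m/s × 3.6 = 77 km/h

77 km/h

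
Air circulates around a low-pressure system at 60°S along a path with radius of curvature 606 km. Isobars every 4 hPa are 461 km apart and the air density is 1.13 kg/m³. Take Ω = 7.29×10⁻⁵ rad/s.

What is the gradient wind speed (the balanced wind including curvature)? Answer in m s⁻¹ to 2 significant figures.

Coriolis parameter at 60°S:
f = 2Ω sin φ = 2 × 7.29×10⁻⁵ × sin 60° = 1.26×10⁻⁴ s⁻¹
Pressure gradient: |∂P/∂n| = 400 Pa / 461000 m = 8.68×10⁻⁴ Pa/m
Geostrophic speed: V_g = |∂P/∂n|/(fρ) = 8.68×10⁻⁴/(1.26×10⁻⁴ × 1.13) = 6.08 m/s
Around a low, centrifugal force acts outward with Coriolis, so pressure-gradient force balances both:
(1/ρ)|∂P/∂n| = fV + V²/R  →  V² + fR·V − fR·V_g = 0
With fR = 1.26×10⁻⁴ × 606×10³ m = 76.5 m/s:
V = [−fR + √((fR)² + 4 fR V_g)]/2 = [−76.5 + √(76.5² + 4×76.5×6.08)]/2 = 5.66 m/s
Subgeostrophic (V < V_g = 6.08 m/s), as expected around a low.

5.7 m s⁻¹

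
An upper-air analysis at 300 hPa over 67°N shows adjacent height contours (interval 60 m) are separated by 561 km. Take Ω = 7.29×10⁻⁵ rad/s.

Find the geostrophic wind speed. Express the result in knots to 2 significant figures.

15 knots

Coriolis parameter at 67°N:
f = 2Ω sin φ = 2 × 7.29×10⁻⁵ × sin 67° = 1.34×10⁻⁴ s⁻¹
Height gradient: |∂Z/∂n| = 60 m / 561000 m = 1.07×10⁻⁴
On a pressure surface, geostrophic balance gives V_g = (g/f)|∂Z/∂n|:
V_g = 9.81 × 1.07×10⁻⁴ / 1.34×10⁻⁴ = 7.82 m/s
Converting: 7.82 m/s × 1.944 = 15 knots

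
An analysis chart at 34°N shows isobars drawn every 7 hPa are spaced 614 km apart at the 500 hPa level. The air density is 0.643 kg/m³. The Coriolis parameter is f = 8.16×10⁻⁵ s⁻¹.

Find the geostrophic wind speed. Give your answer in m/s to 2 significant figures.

22 m/s

Pressure gradient: |∂P/∂n| = 700 Pa / 614000 m = 1.14×10⁻³ Pa/m
Geostrophic balance (pressure-gradient force = Coriolis force):
V_g = (1/(fρ)) |∂P/∂n| = 1.14×10⁻³ / (8.16×10⁻⁵ × 0.643) = 21.7 m/s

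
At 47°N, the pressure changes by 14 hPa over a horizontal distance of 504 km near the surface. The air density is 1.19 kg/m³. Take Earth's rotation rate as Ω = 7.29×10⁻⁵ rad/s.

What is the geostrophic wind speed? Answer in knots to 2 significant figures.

43 knots

Coriolis parameter at 47°N:
f = 2Ω sin φ = 2 × 7.29×10⁻⁵ × sin 47° = 1.07×10⁻⁴ s⁻¹
Pressure gradient: |∂P/∂n| = 1400 Pa / 504000 m = 2.78×10⁻³ Pa/m
Geostrophic balance (pressure-gradient force = Coriolis force):
V_g = (1/(fρ)) |∂P/∂n| = 2.78×10⁻³ / (1.07×10⁻⁴ × 1.19) = 21.9 m/s
Converting: 21.9 m/s × 1.944 = 43 knots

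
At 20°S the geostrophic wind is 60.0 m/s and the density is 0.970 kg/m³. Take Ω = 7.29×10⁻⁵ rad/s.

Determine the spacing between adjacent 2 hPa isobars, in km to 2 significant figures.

69 km

Coriolis parameter at 20°S:
f = 2Ω sin φ = 2 × 7.29×10⁻⁵ × sin 20° = 4.99×10⁻⁵ s⁻¹
Geostrophic balance rearranged: |∂P/∂n| = f ρ V_g
|∂P/∂n| = 4.99×10⁻⁵ × 0.970 × 60.0 = 2.90×10⁻³ Pa/m
Isobar spacing: Δn = ΔP/|∂P/∂n| = 200 Pa / 2.90×10⁻³ Pa/m = 68912 m ≈ 69 km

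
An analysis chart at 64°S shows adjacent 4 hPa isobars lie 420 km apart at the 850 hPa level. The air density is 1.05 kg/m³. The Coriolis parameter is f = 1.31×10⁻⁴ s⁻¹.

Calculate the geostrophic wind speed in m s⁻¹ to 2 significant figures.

Pressure gradient: |∂P/∂n| = 400 Pa / 420000 m = 9.52×10⁻⁴ Pa/m
Geostrophic balance (pressure-gradient force = Coriolis force):
V_g = (1/(fρ)) |∂P/∂n| = 9.52×10⁻⁴ / (1.31×10⁻⁴ × 1.05) = 6.92 m/s

6.9 m s⁻¹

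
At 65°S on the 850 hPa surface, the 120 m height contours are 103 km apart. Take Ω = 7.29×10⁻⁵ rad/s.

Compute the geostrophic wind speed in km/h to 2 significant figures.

310 km/h

Coriolis parameter at 65°S:
f = 2Ω sin φ = 2 × 7.29×10⁻⁵ × sin 65° = 1.32×10⁻⁴ s⁻¹
Height gradient: |∂Z/∂n| = 120 m / 103000 m = 1.17×10⁻³
On a pressure surface, geostrophic balance gives V_g = (g/f)|∂Z/∂n|:
V_g = 9.81 × 1.17×10⁻³ / 1.32×10⁻⁴ = 86.5 m/s
Converting: 86.5 m/s × 3.6 = 310 km/h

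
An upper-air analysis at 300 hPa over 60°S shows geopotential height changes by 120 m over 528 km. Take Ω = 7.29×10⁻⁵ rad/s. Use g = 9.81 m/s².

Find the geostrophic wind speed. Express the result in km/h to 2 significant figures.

Coriolis parameter at 60°S:
f = 2Ω sin φ = 2 × 7.29×10⁻⁵ × sin 60° = 1.26×10⁻⁴ s⁻¹
Height gradient: |∂Z/∂n| = 120 m / 528000 m = 2.27×10⁻⁴
On a pressure surface, geostrophic balance gives V_g = (g/f)|∂Z/∂n|:
V_g = 9.81 × 2.27×10⁻⁴ / 1.26×10⁻⁴ = 17.7 m/s
Converting: 17.7 m/s × 3.6 = 64 km/h

64 km/h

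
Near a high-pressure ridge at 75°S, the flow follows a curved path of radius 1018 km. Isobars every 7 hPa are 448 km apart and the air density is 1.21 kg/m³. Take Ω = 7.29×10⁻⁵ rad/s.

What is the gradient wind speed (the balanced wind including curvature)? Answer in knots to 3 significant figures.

Coriolis parameter at 75°S:
f = 2Ω sin φ = 2 × 7.29×10⁻⁵ × sin 75° = 1.41×10⁻⁴ s⁻¹
Pressure gradient: |∂P/∂n| = 700 Pa / 448000 m = 1.56×10⁻³ Pa/m
Geostrophic speed: V_g = |∂P/∂n|/(fρ) = 1.56×10⁻³/(1.41×10⁻⁴ × 1.21) = 9.17 m/s
Around a high, pressure-gradient force acts outward with centrifugal, so Coriolis balances both:
fV = (1/ρ)|∂P/∂n| + V²/R  →  V² − fR·V + fR·V_g = 0
With fR = 1.41×10⁻⁴ × 1018×10³ m = 143 m/s:
V = [fR − √((fR)² − 4 fR V_g)]/2 = [143 − √(143² − 4×143×9.17)]/2 = 9.85 m/s
Supergeostrophic (V > V_g = 9.17 m/s), as expected around a high.
Converting: 9.85 m/s × 1.944 = 19.1 knots

19.1 knots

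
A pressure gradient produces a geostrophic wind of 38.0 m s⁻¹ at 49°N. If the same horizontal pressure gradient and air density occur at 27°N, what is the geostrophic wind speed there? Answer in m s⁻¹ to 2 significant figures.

With the same pressure gradient and density, V_g ∝ 1/f ∝ 1/sin φ.
V₂ = V₁ · sin φ₁ / sin φ₂ = 38.0 × sin 49° / sin 27°
V₂ = 38.0 × 0.7547/0.4540 = 63 m s⁻¹

63 m s⁻¹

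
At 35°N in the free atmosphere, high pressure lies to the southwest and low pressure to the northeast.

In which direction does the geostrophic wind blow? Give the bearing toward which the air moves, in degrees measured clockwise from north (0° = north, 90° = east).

The pressure-gradient force points toward the northeast (bearing 045°).
Geostrophic balance: in the Northern Hemisphere the Coriolis force deflects motion to the right, so the geostrophic wind blows 90° to the right of the pressure-gradient force (low pressure on the left).
Rotating 045° by 90° clockwise gives 135° — the wind blows toward the southeast.

135°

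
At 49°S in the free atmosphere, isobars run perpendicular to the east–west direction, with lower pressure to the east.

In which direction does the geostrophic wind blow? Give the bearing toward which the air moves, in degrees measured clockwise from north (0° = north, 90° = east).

The pressure-gradient force points toward the east (bearing 090°).
Geostrophic balance: in the Southern Hemisphere the Coriolis force deflects motion to the left, so the geostrophic wind blows 90° to the left of the pressure-gradient force (low pressure on the right).
Rotating 090° by 90° counterclockwise gives 000° — the wind blows toward the north.

000°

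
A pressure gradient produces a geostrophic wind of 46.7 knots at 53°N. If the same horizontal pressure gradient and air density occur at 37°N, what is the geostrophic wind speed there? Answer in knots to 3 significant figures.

62.0 knots

With the same pressure gradient and density, V_g ∝ 1/f ∝ 1/sin φ.
V₂ = V₁ · sin φ₁ / sin φ₂ = 46.7 × sin 53° / sin 37°
V₂ = 46.7 × 0.7986/0.6018 = 62.0 knots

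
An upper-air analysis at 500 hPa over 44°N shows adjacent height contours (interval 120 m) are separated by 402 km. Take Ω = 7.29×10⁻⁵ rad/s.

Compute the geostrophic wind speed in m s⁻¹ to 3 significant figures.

28.9 m s⁻¹

Coriolis parameter at 44°N:
f = 2Ω sin φ = 2 × 7.29×10⁻⁵ × sin 44° = 1.01×10⁻⁴ s⁻¹
Height gradient: |∂Z/∂n| = 120 m / 402000 m = 2.99×10⁻⁴
On a pressure surface, geostrophic balance gives V_g = (g/f)|∂Z/∂n|:
V_g = 9.81 × 2.99×10⁻⁴ / 1.01×10⁻⁴ = 28.9 m/s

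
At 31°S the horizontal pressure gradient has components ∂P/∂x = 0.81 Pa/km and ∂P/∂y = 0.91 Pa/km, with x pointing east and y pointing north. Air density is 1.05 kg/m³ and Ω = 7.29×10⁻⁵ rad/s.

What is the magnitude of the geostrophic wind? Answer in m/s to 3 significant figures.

Coriolis parameter at 31°S:
f = 2Ω sin φ = 2 × 7.29×10⁻⁵ × sin 31° = 7.51×10⁻⁵ s⁻¹
In the Southern Hemisphere f is negative: f = −7.51×10⁻⁵ s⁻¹.
Component geostrophic relations (x east, y north):
u_g = −(1/(fρ)) ∂P/∂y,  v_g = (1/(fρ)) ∂P/∂x
u_g = −(0.91×10⁻³)/(−7.51×10⁻⁵ × 1.05) = 11.5 m/s;  v_g = (0.81×10⁻³)/(−7.51×10⁻⁵ × 1.05) = −10.3 m/s
|V_g| = √(u_g² + v_g²) = 15.5 m/s

15.5 m/s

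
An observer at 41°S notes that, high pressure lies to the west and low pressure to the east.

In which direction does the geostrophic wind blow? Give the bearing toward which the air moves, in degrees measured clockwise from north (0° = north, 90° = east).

000°

The pressure-gradient force points toward the east (bearing 090°).
Geostrophic balance: in the Southern Hemisphere the Coriolis force deflects motion to the left, so the geostrophic wind blows 90° to the left of the pressure-gradient force (low pressure on the right).
Rotating 090° by 90° counterclockwise gives 000° — the wind blows toward the north.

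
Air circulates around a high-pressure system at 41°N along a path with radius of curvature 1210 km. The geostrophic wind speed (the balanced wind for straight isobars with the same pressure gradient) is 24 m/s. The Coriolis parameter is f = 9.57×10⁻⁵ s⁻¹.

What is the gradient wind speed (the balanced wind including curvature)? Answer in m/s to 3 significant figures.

Around a high, pressure-gradient force acts outward with centrifugal, so Coriolis balances both:
fV = (1/ρ)|∂P/∂n| + V²/R  →  V² − fR·V + fR·V_g = 0
With fR = 9.57×10⁻⁵ × 1210×10³ m = 116 m/s:
V = [fR − √((fR)² − 4 fR V_g)]/2 = [116 − √(116² − 4×116×24)]/2 = 34 m/s
Supergeostrophic (V > V_g = 24 m/s), as expected around a high.

34.0 m/s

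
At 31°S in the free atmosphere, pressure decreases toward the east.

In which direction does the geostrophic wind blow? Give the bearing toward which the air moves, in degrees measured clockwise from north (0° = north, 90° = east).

000°

The pressure-gradient force points toward the east (bearing 090°).
Geostrophic balance: in the Southern Hemisphere the Coriolis force deflects motion to the left, so the geostrophic wind blows 90° to the left of the pressure-gradient force (low pressure on the right).
Rotating 090° by 90° counterclockwise gives 000° — the wind blows toward the north.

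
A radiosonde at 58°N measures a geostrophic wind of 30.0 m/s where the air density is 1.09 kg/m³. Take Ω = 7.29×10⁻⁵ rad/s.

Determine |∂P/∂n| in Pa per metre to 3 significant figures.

4.04×10⁻³ Pa/m

Coriolis parameter at 58°N:
f = 2Ω sin φ = 2 × 7.29×10⁻⁵ × sin 58° = 1.24×10⁻⁴ s⁻¹
Geostrophic balance rearranged: |∂P/∂n| = f ρ V_g
|∂P/∂n| = 1.24×10⁻⁴ × 1.09 × 30.0 = 4.04×10⁻³ Pa/m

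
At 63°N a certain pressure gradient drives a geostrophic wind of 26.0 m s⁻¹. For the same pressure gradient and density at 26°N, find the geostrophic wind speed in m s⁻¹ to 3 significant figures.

52.8 m s⁻¹

With the same pressure gradient and density, V_g ∝ 1/f ∝ 1/sin φ.
V₂ = V₁ · sin φ₁ / sin φ₂ = 26.0 × sin 63° / sin 26°
V₂ = 26.0 × 0.8910/0.4384 = 52.8 m s⁻¹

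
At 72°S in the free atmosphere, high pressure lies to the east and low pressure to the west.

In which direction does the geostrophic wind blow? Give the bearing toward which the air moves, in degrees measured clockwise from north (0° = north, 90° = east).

The pressure-gradient force points toward the west (bearing 270°).
Geostrophic balance: in the Southern Hemisphere the Coriolis force deflects motion to the left, so the geostrophic wind blows 90° to the left of the pressure-gradient force (low pressure on the right).
Rotating 270° by 90° counterclockwise gives 180° — the wind blows toward the south.

180°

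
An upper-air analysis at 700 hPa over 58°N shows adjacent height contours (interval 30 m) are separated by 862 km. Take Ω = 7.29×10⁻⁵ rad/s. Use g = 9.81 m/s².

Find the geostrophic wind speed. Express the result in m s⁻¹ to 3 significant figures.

2.76 m s⁻¹

Coriolis parameter at 58°N:
f = 2Ω sin φ = 2 × 7.29×10⁻⁵ × sin 58° = 1.24×10⁻⁴ s⁻¹
Height gradient: |∂Z/∂n| = 30 m / 862000 m = 3.48×10⁻⁵
On a pressure surface, geostrophic balance gives V_g = (g/f)|∂Z/∂n|:
V_g = 9.81 × 3.48×10⁻⁵ / 1.24×10⁻⁴ = 2.76 m/s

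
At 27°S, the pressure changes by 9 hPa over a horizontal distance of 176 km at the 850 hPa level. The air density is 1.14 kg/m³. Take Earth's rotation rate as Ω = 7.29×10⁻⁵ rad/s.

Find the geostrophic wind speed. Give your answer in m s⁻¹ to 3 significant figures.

67.8 m s⁻¹

Coriolis parameter at 27°S:
f = 2Ω sin φ = 2 × 7.29×10⁻⁵ × sin 27° = 6.62×10⁻⁵ s⁻¹
Pressure gradient: |∂P/∂n| = 900 Pa / 176000 m = 5.11×10⁻³ Pa/m
Geostrophic balance (pressure-gradient force = Coriolis force):
V_g = (1/(fρ)) |∂P/∂n| = 5.11×10⁻³ / (6.62×10⁻⁵ × 1.14) = 67.8 m/s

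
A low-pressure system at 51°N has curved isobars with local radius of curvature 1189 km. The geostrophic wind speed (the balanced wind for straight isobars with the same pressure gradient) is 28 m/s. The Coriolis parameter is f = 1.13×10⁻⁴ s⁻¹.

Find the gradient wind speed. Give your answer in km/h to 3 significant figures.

85.6 km/h

Around a low, centrifugal force acts outward with Coriolis, so pressure-gradient force balances both:
(1/ρ)|∂P/∂n| = fV + V²/R  →  V² + fR·V − fR·V_g = 0
With fR = 1.13×10⁻⁴ × 1189×10³ m = 134 m/s:
V = [−fR + √((fR)² + 4 fR V_g)]/2 = [−134 + √(134² + 4×134×28)]/2 = 23.8 m/s
Subgeostrophic (V < V_g = 28 m/s), as expected around a low.
Converting: 23.8 m/s × 3.6 = 85.6 km/h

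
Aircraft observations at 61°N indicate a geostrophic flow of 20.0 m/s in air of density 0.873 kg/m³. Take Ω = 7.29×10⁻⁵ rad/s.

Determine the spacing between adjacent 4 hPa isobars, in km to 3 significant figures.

180 km

Coriolis parameter at 61°N:
f = 2Ω sin φ = 2 × 7.29×10⁻⁵ × sin 61° = 1.28×10⁻⁴ s⁻¹
Geostrophic balance rearranged: |∂P/∂n| = f ρ V_g
|∂P/∂n| = 1.28×10⁻⁴ × 0.873 × 20.0 = 2.23×10⁻³ Pa/m
Isobar spacing: Δn = ΔP/|∂P/∂n| = 400 Pa / 2.23×10⁻³ Pa/m = 179655 m ≈ 180 km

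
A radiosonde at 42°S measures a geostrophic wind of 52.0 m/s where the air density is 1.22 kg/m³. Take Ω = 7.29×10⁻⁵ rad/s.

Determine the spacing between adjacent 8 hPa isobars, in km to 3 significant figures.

129 km

Coriolis parameter at 42°S:
f = 2Ω sin φ = 2 × 7.29×10⁻⁵ × sin 42° = 9.76×10⁻⁵ s⁻¹
Geostrophic balance rearranged: |∂P/∂n| = f ρ V_g
|∂P/∂n| = 9.76×10⁻⁵ × 1.22 × 52.0 = 6.19×10⁻³ Pa/m
Isobar spacing: Δn = ΔP/|∂P/∂n| = 800 Pa / 6.19×10⁻³ Pa/m = 129258 m ≈ 129 km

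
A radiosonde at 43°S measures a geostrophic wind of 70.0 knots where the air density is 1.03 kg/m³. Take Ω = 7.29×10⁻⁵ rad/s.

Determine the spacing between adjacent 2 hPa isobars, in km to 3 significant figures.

Coriolis parameter at 43°S:
f = 2Ω sin φ = 2 × 7.29×10⁻⁵ × sin 43° = 9.94×10⁻⁵ s⁻¹
Wind speed in SI: 70.0 knots = 36.0 m/s
Geostrophic balance rearranged: |∂P/∂n| = f ρ V_g
|∂P/∂n| = 9.94×10⁻⁵ × 1.03 × 36.0 = 3.69×10⁻³ Pa/m
Isobar spacing: Δn = ΔP/|∂P/∂n| = 200 Pa / 3.69×10⁻³ Pa/m = 54227 m ≈ 54.2 km

54.2 km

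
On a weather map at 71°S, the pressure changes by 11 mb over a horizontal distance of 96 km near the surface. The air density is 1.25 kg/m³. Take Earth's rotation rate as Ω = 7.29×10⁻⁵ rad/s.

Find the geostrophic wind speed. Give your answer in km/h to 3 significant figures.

239 km/h

Coriolis parameter at 71°S:
f = 2Ω sin φ = 2 × 7.29×10⁻⁵ × sin 71° = 1.38×10⁻⁴ s⁻¹
Pressure gradient: |∂P/∂n| = 1100 Pa / 96000 m = 1.15×10⁻² Pa/m
Geostrophic balance (pressure-gradient force = Coriolis force):
V_g = (1/(fρ)) |∂P/∂n| = 1.15×10⁻² / (1.38×10⁻⁴ × 1.25) = 66.5 m/s
Converting: 66.5 m/s × 3.6 = 239 km/h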